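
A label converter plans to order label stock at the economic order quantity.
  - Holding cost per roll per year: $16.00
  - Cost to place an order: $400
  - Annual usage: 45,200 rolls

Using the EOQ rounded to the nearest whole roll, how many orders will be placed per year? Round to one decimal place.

2DS/H = 2·45,200·400/16 = 2,260,000.00
EOQ = √2,260,000.00 ≈ 1,503.33 → Q = 1,503
Orders per year = D/Q = 45,200 / 1,503 = 30.073

30.1 orders per year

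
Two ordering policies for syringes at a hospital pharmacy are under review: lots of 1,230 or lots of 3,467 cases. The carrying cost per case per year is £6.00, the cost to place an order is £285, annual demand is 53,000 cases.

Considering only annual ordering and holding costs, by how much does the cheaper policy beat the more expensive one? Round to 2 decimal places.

£1,212.70

TC(Q) = (D/Q)S + (Q/2)H
TC(1,230) = (53,000/1,230)×285 + (1,230/2)×6 = £15,970.49
TC(3,467) = (53,000/3,467)×285 + (3,467/2)×6 = £14,757.79
|ΔTC| = |£15,970.49 − £14,757.79| = £1,212.70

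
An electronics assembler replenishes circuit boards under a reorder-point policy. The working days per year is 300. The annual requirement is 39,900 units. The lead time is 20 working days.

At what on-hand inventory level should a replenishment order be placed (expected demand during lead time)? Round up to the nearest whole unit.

2,660 units

Daily demand d = 39,900 / 300 = 133.000 units/day
Demand during lead time = 133.000 × 20 = 2,660.00
Reorder point = 2,660.00 → round up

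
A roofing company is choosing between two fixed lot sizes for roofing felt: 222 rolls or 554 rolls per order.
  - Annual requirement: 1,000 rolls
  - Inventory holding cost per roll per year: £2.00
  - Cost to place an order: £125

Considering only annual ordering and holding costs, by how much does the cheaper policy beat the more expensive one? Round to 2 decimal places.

£5.43

TC(Q) = (D/Q)S + (Q/2)H
TC(222) = (1,000/222)×125 + (222/2)×2 = £785.06
TC(554) = (1,000/554)×125 + (554/2)×2 = £779.63
|ΔTC| = |£785.06 − £779.63| = £5.43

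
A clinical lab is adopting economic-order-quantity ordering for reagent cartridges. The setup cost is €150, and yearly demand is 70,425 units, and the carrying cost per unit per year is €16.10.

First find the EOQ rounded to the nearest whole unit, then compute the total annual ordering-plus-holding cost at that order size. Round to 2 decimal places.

2DS/H = 2·70,425·150/16.1 = 1,312,267.08
EOQ = √1,312,267.08 ≈ 1,145.54 → Q = 1,146 units
Annual ordering cost = (D/Q)·S = (70,425/1,146) × 150 = €9,217.93
Annual holding cost  = (Q/2)·H = (1,146/2) × 16.1 = €9,225.30
Total = €9,217.93 + €9,225.30 = €18,443.23

€18,443.23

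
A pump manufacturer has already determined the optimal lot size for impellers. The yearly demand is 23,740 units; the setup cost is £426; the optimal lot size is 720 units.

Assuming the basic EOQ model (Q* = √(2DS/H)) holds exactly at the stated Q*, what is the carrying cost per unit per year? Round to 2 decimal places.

From Q* = √(2DS/H) ⇒ Q*² = 2DS/H.
H = 2DS / Q² = 2 × 23,740 × 426 / 720² = 39.0171

£39.02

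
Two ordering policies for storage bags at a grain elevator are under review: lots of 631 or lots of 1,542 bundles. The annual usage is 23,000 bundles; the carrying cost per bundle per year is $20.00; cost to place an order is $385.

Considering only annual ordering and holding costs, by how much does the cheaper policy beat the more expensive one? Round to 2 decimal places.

$819.26

Annual cost at Q: ordering D·S/Q plus holding Q·H/2.
TC(631) = (23,000/631)×385 + (631/2)×20 = $20,343.28
TC(1,542) = (23,000/1,542)×385 + (1,542/2)×20 = $21,162.54
Lots of 631 are cheaper by $819.26.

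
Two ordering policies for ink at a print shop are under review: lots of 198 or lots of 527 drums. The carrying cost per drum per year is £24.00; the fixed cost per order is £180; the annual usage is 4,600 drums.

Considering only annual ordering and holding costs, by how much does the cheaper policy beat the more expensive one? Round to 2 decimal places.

For each Q, cost = (D/Q)·S + (Q/2)·H.
TC(198) = (4,600/198)×180 + (198/2)×24 = £6,557.82
TC(527) = (4,600/527)×180 + (527/2)×24 = £7,895.16
|ΔTC| = |£6,557.82 − £7,895.16| = £1,337.34

£1,337.34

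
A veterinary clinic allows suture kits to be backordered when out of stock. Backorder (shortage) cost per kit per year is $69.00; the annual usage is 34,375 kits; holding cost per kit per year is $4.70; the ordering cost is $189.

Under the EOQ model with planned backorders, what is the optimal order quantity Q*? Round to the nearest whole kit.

Q* = √(2DS/H) · √((H + b)/b)
   = √(2 × 34,375 × 189 / 4.7) · √((4.7 + 69) / 69)
   = 1,662.717 × 1.0335 ≈ 1,718.41

1,718 kits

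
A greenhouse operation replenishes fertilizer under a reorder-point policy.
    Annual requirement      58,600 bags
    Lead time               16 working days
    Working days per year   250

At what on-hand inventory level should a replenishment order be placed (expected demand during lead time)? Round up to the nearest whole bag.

Daily demand d = 58,600 / 250 = 234.400 bags/day
Demand during lead time = 234.400 × 16 = 3,750.40
Reorder point = 3,750.40 → round up

3,751 bags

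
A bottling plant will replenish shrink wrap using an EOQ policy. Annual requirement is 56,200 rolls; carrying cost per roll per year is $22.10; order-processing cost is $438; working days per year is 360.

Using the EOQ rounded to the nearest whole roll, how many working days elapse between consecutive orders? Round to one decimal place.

9.6 days

Q* = √(2·D·S / H) = √(2·56,200·438 / 22.1) = √2,227,656.1 ≈ 1,492.53 → Q = 1,493 rolls
Cycle time = (working days × Q)/D = (360 × 1,493) / 56,200 = 9.564 days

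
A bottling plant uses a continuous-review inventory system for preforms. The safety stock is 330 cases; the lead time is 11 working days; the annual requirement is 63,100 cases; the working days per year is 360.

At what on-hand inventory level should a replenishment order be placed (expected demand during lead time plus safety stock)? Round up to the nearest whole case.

2,259 cases

Daily demand d = 63,100 / 360 = 175.278 cases/day
Demand during lead time = 175.278 × 11 = 1,928.06
Reorder point = 1,928.06 + 330 = 2,258.06 → round up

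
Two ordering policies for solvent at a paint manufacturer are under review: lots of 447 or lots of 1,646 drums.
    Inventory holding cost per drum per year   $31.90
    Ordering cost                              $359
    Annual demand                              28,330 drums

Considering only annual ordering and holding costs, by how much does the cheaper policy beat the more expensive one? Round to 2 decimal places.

$2,550.22

Annual cost at Q: ordering D·S/Q plus holding Q·H/2.
TC(447) = (28,330/447)×359 + (447/2)×31.9 = $29,882.38
TC(1,646) = (28,330/1,646)×359 + (1,646/2)×31.9 = $32,432.60
|ΔTC| = |$29,882.38 − $32,432.60| = $2,550.22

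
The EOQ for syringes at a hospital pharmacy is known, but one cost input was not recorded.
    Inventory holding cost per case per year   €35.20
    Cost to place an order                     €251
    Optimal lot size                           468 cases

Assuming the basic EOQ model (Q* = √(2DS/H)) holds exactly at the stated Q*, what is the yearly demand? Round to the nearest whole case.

15,358 cases per year

From Q* = √(2DS/H) ⇒ Q*² = 2DS/H.
D = Q²H / (2S) = 468² × 35.2 / (2 × 251) = 15,357.86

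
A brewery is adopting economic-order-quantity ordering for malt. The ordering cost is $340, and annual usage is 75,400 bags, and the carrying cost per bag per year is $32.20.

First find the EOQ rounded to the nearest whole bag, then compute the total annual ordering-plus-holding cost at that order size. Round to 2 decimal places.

$40,631.99

EOQ = √(2DS/H) = √(2 × 75,400 × 340 / 32.2)
    = √(1,592,298.14) ≈ 1,261.86 → Q = 1,262 bags
Orders/yr = 75,400/1,262 = 59.746; ordering cost = 59.746 × $340 = $20,313.79
Average inventory = 1,262/2 = 631; holding cost = 631 × $32.2 = $20,318.20
Total = $20,313.79 + $20,318.20 = $40,631.99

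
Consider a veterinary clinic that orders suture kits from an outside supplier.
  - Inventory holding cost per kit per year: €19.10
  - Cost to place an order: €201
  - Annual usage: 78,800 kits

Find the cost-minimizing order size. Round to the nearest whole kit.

1,288 kits

2DS/H = 2·78,800·201/19.1 = 1,658,513.09
EOQ = √1,658,513.09 ≈ 1,287.83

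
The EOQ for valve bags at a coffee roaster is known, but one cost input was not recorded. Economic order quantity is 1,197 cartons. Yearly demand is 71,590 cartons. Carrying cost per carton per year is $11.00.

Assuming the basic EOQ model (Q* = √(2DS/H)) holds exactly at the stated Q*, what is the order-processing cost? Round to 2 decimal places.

Since Q* = (2DS/H)^½, squaring gives Q*²·H = 2DS.
S = Q²H / (2D) = 1,197² × 11 / (2 × 71,590) = 110.0775

$110.08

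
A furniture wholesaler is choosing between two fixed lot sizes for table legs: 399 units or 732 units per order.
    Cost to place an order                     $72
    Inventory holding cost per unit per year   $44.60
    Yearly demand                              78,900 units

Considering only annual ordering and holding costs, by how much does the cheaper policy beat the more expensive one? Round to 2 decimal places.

For each Q, cost = (D/Q)·S + (Q/2)·H.
TC(399) = (78,900/399)×72 + (399/2)×44.6 = $23,135.29
TC(732) = (78,900/732)×72 + (732/2)×44.6 = $24,084.26
Lots of 399 are cheaper by $948.96.

$948.96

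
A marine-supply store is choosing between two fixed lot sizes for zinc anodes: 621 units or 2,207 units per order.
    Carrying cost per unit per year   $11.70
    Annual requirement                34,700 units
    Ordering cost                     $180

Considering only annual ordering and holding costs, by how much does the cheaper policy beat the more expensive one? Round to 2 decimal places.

For each Q, cost = (D/Q)·S + (Q/2)·H.
TC(621) = (34,700/621)×180 + (621/2)×11.7 = $13,690.82
TC(2,207) = (34,700/2,207)×180 + (2,207/2)×11.7 = $15,741.04
Lots of 621 are cheaper by $2,050.22.

$2,050.22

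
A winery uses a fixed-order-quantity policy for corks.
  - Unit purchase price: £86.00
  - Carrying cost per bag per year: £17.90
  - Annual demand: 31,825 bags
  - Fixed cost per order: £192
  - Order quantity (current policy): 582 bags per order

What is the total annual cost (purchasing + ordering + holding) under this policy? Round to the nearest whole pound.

Annual ordering cost = (D/Q)·S = (31,825/582) × 192 = £10,498.97
Annual holding cost  = (Q/2)·H = (582/2) × 17.9 = £5,208.90
Purchase cost = D·C = 31,825 × 86 = £2,736,950.00
Total = £10,498.97 + £5,208.90 + £2,736,950.00 = £2,752,657.87

£2,752,658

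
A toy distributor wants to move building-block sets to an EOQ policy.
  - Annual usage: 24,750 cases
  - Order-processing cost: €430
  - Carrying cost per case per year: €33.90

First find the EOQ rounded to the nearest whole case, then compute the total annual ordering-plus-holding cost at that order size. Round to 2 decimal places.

2DS/H = 2·24,750·430/33.9 = 627,876.11
EOQ = √627,876.11 ≈ 792.39 → Q = 792 cases
Ordering: D/Q × S = 24,750/792 × €430 = €13,437.50
Holding:  Q/2 × H = 792/2 × €33.9 = €13,424.40
Total = €13,437.50 + €13,424.40 = €26,861.90

€26,861.90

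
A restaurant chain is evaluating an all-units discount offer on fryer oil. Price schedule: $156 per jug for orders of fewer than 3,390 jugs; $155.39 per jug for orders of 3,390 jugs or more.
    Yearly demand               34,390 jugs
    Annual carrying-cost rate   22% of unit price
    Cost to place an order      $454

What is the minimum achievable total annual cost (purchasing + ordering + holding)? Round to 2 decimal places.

$5,397,576.53

H₁ = 22%×$156 = $34.3200;  H₂ = 22%×$155.39 = $34.1858
EOQ₁ = √(2×34,390×454/34.3200) = 953.86  (< 3,390, feasible at tier 1)
EOQ₂ = √(2×34,390×454/34.1858) = 955.73  (< 3,390 → use Q = 3,390 at tier-2 price)
TC(tier 1 (EOQ₁), Q≈953.9) = $5,397,576.53
TC(tier 2, Q≈3,390.0) = $5,406,412.65
Minimum at tier 1 (EOQ₁): $5,397,576.53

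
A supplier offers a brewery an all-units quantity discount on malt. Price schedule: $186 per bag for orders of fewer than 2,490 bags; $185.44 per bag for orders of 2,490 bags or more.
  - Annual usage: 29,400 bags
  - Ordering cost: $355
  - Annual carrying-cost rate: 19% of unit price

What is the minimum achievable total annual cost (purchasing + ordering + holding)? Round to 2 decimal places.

H₁ = 19%×$186 = $35.3400;  H₂ = 19%×$185.44 = $35.2336
EOQ₁ = √(2×29,400×355/35.3400) = 768.55  (< 2,490, feasible at tier 1)
EOQ₂ = √(2×29,400×355/35.2336) = 769.71  (< 2,490 → use Q = 2,490 at tier-2 price)
TC(tier 1 (EOQ₁), Q≈768.5) = $5,495,560.40
TC(tier 2, Q≈2,490.0) = $5,499,993.40
Minimum at tier 1 (EOQ₁): $5,495,560.40

$5,495,560.40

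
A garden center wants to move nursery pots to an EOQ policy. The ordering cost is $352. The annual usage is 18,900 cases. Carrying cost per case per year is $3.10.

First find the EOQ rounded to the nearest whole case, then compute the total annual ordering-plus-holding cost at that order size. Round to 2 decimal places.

$6,422.41

Q* = √(2·D·S / H) = √(2·18,900·352 / 3.1) = √4,292,129.0 ≈ 2,071.75 → Q = 2,072 cases
Orders/yr = 18,900/2,072 = 9.122; ordering cost = 9.122 × $352 = $3,210.81
Average inventory = 2,072/2 = 1036; holding cost = 1036 × $3.1 = $3,211.60
Total = $3,210.81 + $3,211.60 = $6,422.41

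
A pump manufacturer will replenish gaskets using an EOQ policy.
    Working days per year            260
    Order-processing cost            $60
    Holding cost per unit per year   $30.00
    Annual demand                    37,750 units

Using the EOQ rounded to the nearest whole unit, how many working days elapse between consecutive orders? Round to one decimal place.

Q* = √(2·D·S / H) = √(2·37,750·60 / 30) = √151,000.0 ≈ 388.59 → Q = 389 units
T = Q/D × 260 days = 389/37,750 × 260 = 2.679 days

2.7 days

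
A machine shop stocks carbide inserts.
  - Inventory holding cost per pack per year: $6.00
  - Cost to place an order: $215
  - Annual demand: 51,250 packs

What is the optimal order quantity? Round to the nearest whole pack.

Optimal lot size Q* = (2 × 51,250 × $215 / $6)^½ ≈ 1,916.49

1,916 packs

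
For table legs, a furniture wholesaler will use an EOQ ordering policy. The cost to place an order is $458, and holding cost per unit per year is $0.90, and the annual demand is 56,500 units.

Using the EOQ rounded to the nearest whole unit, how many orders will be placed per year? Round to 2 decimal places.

Optimal lot size Q* = (2 × 56,500 × $458 / $0.9)^½ ≈ 7,583.17 → Q = 7,583
Orders per year = D/Q = 56,500 / 7,583 = 7.451

7.45 orders per year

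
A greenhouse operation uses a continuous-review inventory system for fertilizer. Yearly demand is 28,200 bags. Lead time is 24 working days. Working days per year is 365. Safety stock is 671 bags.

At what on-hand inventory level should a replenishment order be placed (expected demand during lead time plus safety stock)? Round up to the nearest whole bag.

Daily demand d = 28,200 / 365 = 77.260 bags/day
Demand during lead time = 77.260 × 24 = 1,854.25
Reorder point = 1,854.25 + 671 = 2,525.25 → round up

2,526 bags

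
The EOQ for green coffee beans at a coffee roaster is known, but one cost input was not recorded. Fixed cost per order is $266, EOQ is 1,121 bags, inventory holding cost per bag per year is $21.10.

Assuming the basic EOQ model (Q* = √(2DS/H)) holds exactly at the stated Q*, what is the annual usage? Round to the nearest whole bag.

EOQ relation: Q² = 2DS/H, so rearrange for the unknown.
D = Q²H / (2S) = 1,121² × 21.1 / (2 × 266) = 49,840.46

49,840 bags per year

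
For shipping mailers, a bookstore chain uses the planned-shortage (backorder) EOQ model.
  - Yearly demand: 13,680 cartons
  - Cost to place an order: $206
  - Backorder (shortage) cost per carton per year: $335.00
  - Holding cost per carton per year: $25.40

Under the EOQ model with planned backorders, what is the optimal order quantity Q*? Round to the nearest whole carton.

Q* = √(2DS/H) · √((H + b)/b)
   = √(2 × 13,680 × 206 / 25.4) · √((25.4 + 335) / 335)
   = 471.058 × 1.0372 ≈ 488.59

489 cartons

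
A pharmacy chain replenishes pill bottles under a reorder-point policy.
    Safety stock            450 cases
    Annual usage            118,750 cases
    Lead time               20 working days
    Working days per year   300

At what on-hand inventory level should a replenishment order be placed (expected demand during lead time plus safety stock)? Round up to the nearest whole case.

Daily demand d = 118,750 / 300 = 395.833 cases/day
Demand during lead time = 395.833 × 20 = 7,916.67
Reorder point = 7,916.67 + 450 = 8,366.67 → round up

8,367 cases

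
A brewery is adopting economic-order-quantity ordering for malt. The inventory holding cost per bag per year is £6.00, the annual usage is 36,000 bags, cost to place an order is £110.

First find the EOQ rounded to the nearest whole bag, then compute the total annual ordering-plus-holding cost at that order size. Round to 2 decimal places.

2DS/H = 2·36,000·110/6 = 1,320,000.00
EOQ = √1,320,000.00 ≈ 1,148.91 → Q = 1,149 bags
Annual ordering cost = (D/Q)·S = (36,000/1,149) × 110 = £3,446.48
Annual holding cost  = (Q/2)·H = (1,149/2) × 6 = £3,447.00
Total = £3,446.48 + £3,447.00 = £6,893.48

£6,893.48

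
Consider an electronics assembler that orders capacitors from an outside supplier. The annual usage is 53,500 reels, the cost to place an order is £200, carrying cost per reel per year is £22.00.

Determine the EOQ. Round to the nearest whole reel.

986 reels

Optimal lot size Q* = (2 × 53,500 × £200 / £22)^½ ≈ 986.27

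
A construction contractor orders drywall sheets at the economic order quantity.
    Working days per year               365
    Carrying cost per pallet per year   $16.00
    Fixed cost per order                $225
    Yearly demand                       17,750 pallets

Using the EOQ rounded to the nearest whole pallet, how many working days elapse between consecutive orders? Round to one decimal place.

EOQ = √(2DS/H) = √(2 × 17,750 × 225 / 16)
    = √(499,218.75) ≈ 706.55 → Q = 707 pallets
T = Q/D × 365 days = 707/17,750 × 365 = 14.538 days

14.5 days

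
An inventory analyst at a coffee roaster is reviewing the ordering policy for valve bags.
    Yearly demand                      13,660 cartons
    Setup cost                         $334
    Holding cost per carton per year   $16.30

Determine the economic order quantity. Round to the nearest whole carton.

2DS/H = 2·13,660·334/16.3 = 559,808.59
EOQ = √559,808.59 ≈ 748.20

748 cartons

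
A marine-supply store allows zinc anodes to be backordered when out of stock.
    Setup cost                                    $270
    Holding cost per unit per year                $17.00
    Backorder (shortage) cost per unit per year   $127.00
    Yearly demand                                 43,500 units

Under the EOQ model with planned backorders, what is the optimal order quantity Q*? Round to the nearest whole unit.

1,252 units

Q* = √(2DS/H) · √((H + b)/b)
   = √(2 × 43,500 × 270 / 17) · √((17 + 127) / 127)
   = 1,175.485 × 1.0648 ≈ 1,251.69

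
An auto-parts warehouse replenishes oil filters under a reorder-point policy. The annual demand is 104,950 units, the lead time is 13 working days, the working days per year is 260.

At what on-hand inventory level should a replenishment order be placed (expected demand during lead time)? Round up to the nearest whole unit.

5,248 units

Daily demand d = 104,950 / 260 = 403.654 units/day
Demand during lead time = 403.654 × 13 = 5,247.50
Reorder point = 5,247.50 → round up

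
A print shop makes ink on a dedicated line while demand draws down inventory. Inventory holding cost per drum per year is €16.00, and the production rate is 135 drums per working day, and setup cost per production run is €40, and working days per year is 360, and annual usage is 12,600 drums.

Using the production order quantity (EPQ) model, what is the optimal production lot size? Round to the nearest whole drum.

d = 12,600/360 = 35.0000 drums/day;  effective holding cost H(1 − d/p) = 16·(1 − 35.0000/135) = 11.85185
Q* = √(2DS / H_eff) = √(2·12,600·40 / 11.85185) ≈ 291.63

292 drums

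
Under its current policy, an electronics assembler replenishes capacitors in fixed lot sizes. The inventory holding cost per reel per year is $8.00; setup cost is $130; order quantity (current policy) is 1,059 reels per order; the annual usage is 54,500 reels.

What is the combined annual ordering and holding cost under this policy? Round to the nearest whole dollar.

$10,926

Ordering: D/Q × S = 54,500/1,059 × $130 = $6,690.27
Holding:  Q/2 × H = 1,059/2 × $8 = $4,236.00
Total = $6,690.27 + $4,236.00 = $10,926.27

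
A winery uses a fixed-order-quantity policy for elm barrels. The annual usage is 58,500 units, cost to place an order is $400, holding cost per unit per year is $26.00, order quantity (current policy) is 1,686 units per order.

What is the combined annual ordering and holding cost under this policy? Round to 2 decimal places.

Ordering: D/Q × S = 58,500/1,686 × $400 = $13,879.00
Holding:  Q/2 × H = 1,686/2 × $26 = $21,918.00
Total = $13,879.00 + $21,918.00 = $35,797.00

$35,797.00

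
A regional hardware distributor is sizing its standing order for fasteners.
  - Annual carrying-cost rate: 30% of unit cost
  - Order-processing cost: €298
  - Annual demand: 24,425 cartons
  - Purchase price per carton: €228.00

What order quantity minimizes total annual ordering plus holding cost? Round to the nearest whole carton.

Carrying cost H = €228 × 30% = €68.4000/carton/yr
Q* = √(2·D·S / H) = √(2·24,425·298 / 68.4) = √212,826.0 ≈ 461.33

461 cartons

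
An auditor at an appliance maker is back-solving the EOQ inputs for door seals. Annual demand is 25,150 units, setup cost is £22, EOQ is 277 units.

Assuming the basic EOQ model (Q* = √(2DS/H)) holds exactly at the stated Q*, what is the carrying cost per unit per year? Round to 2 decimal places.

£14.42

Since Q* = (2DS/H)^½, squaring gives Q*²·H = 2DS.
H = 2DS / Q² = 2 × 25,150 × 22 / 277² = 14.4222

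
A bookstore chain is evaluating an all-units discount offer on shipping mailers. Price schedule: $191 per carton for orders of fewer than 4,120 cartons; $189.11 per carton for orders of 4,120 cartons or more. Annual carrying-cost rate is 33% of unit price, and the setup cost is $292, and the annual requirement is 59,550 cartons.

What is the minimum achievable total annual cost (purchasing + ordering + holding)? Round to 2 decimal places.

$11,394,278.01

H₁ = 33%×$191 = $63.0300;  H₂ = 33%×$189.11 = $62.4063
EOQ₁ = √(2×59,550×292/63.0300) = 742.80  (< 4,120, feasible at tier 1)
EOQ₂ = √(2×59,550×292/62.4063) = 746.51  (< 4,120 → use Q = 4,120 at tier-2 price)
TC(tier 1 (EOQ₁), Q≈742.8) = $11,420,868.87
TC(tier 2, Q≈4,120.0) = $11,394,278.01
Minimum at tier 2: $11,394,278.01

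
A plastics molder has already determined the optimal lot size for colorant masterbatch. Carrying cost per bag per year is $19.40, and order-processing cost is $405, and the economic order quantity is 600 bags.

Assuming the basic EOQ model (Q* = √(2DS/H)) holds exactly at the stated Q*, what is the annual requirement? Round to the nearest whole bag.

Since Q* = (2DS/H)^½, squaring gives Q*²·H = 2DS.
D = Q²H / (2S) = 600² × 19.4 / (2 × 405) = 8,622.22

8,622 bags per year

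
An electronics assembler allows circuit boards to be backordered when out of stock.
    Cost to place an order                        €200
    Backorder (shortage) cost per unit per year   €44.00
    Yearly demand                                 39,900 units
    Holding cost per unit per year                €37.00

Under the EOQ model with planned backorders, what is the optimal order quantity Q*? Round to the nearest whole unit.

891 units

Q* = √(2DS/H) · √((H + b)/b)
   = √(2 × 39,900 × 200 / 37) · √((37 + 44) / 44)
   = 656.773 × 1.3568 ≈ 891.11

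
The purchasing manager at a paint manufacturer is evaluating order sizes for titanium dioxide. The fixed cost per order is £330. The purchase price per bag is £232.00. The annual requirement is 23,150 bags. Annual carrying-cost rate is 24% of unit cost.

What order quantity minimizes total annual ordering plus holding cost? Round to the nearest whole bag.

H = i·C = 0.24 × £232 = £55.6800 per bag-year
Optimal lot size Q* = (2 × 23,150 × £330 / £55.68)^½ ≈ 523.84

524 bags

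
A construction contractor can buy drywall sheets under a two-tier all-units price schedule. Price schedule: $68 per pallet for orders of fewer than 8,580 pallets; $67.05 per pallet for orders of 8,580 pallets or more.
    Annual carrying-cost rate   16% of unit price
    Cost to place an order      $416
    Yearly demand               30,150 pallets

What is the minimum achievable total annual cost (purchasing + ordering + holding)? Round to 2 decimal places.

$2,066,720.37

H₁ = 16%×$68 = $10.8800;  H₂ = 16%×$67.05 = $10.7280
EOQ₁ = √(2×30,150×416/10.8800) = 1,518.42  (< 8,580, feasible at tier 1)
EOQ₂ = √(2×30,150×416/10.7280) = 1,529.14  (< 8,580 → use Q = 8,580 at tier-2 price)
TC(tier 1 (EOQ₁), Q≈1,518.4) = $2,066,720.37
TC(tier 2, Q≈8,580.0) = $2,069,042.44
Minimum at tier 1 (EOQ₁): $2,066,720.37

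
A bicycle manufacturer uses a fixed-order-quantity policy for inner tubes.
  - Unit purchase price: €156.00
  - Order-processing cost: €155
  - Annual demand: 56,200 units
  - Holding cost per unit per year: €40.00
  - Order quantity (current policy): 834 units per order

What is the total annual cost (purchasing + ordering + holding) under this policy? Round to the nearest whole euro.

Ordering: D/Q × S = 56,200/834 × €155 = €10,444.84
Holding:  Q/2 × H = 834/2 × €40 = €16,680.00
Purchase cost = D·C = 56,200 × 156 = €8,767,200.00
Total = €10,444.84 + €16,680.00 + €8,767,200.00 = €8,794,324.84

€8,794,325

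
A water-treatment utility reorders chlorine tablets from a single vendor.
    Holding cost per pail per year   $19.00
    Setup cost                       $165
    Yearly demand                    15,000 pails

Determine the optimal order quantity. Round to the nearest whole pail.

510 pails

2DS/H = 2·15,000·165/19 = 260,526.32
EOQ = √260,526.32 ≈ 510.42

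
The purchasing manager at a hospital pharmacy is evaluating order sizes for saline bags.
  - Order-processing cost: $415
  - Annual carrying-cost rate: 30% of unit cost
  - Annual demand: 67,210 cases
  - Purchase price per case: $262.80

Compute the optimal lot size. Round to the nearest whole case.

H = i·C = 0.3 × $262.8 = $78.8400 per case-year
2DS/H = 2·67,210·415/78.84 = 707,563.42
EOQ = √707,563.42 ≈ 841.17

841 cases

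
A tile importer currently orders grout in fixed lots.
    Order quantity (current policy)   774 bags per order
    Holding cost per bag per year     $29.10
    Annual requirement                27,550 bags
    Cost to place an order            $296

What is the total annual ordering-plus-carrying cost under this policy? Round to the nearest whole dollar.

Ordering: D/Q × S = 27,550/774 × $296 = $10,535.92
Holding:  Q/2 × H = 774/2 × $29.1 = $11,261.70
Total = $10,535.92 + $11,261.70 = $21,797.62

$21,798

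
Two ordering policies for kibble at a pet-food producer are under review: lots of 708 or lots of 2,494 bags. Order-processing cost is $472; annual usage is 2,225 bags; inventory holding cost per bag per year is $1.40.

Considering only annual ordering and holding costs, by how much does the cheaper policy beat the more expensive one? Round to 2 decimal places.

Annual cost at Q: ordering D·S/Q plus holding Q·H/2.
TC(708) = (2,225/708)×472 + (708/2)×1.4 = $1,978.93
TC(2,494) = (2,225/2,494)×472 + (2,494/2)×1.4 = $2,166.89
Lots of 708 are cheaper by $187.96.

$187.96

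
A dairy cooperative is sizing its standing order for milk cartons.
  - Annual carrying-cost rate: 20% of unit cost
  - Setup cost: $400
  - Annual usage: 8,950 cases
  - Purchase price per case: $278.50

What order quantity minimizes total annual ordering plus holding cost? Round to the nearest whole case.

H = i·C = 0.2 × $278.5 = $55.7000 per case-year
2DS/H = 2·8,950·400/55.7 = 128,545.78
EOQ = √128,545.78 ≈ 358.53

359 cases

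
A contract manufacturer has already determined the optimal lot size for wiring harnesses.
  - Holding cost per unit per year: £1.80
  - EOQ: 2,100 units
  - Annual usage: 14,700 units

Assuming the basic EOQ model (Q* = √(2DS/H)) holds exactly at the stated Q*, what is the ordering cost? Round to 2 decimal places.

Since Q* = (2DS/H)^½, squaring gives Q*²·H = 2DS.
S = Q²H / (2D) = 2,100² × 1.8 / (2 × 14,700) = 270.0000

£270.00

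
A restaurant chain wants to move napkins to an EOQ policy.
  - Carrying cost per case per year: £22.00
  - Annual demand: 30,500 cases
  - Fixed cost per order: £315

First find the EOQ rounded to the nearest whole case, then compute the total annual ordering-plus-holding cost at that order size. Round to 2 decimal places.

£20,560.40

2DS/H = 2·30,500·315/22 = 873,409.09
EOQ = √873,409.09 ≈ 934.56 → Q = 935 cases
Ordering: D/Q × S = 30,500/935 × £315 = £10,275.40
Holding:  Q/2 × H = 935/2 × £22 = £10,285.00
Total = £10,275.40 + £10,285.00 = £20,560.40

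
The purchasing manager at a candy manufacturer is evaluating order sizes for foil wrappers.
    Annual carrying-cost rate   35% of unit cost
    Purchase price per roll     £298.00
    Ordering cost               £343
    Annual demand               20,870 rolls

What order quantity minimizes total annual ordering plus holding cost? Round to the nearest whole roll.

370 rolls

Holding cost per roll per year: H = 35% × £298 = £104.3000
Optimal lot size Q* = (2 × 20,870 × £343 / £104.3)^½ ≈ 370.49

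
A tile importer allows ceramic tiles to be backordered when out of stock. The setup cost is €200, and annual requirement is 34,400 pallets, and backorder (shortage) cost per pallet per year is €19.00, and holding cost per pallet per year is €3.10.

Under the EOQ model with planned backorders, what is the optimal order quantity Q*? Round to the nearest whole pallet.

2,272 pallets

Basic EOQ = √(2·34,400·200/3.1) = 2,106.825
Backorder adjustment √((H+b)/b) = √((3.1+19)/19) = 1.0785
Q* = 2,106.825 × 1.0785 ≈ 2,272.21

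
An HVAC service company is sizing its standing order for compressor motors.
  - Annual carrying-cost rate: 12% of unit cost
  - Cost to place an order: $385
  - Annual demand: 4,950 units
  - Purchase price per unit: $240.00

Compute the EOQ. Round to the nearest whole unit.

364 units

H = i·C = 0.12 × $240 = $28.8000 per unit-year
2DS/H = 2·4,950·385/28.8 = 132,343.75
EOQ = √132,343.75 ≈ 363.79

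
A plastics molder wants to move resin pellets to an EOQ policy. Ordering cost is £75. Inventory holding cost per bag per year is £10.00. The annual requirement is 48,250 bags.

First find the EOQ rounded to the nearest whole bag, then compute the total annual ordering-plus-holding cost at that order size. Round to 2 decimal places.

Q* = √(2·D·S / H) = √(2·48,250·75 / 10) = √723,750.0 ≈ 850.73 → Q = 851 bags
Orders/yr = 48,250/851 = 56.698; ordering cost = 56.698 × £75 = £4,252.35
Average inventory = 851/2 = 425.5; holding cost = 425.5 × £10 = £4,255.00
Total = £4,252.35 + £4,255.00 = £8,507.35

£8,507.35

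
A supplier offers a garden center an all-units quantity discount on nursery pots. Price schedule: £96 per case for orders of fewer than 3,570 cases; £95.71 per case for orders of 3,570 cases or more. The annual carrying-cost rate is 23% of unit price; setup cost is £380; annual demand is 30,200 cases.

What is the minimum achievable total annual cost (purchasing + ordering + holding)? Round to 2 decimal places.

H₁ = 23%×£96 = £22.0800;  H₂ = 23%×£95.71 = £22.0133
EOQ₁ = √(2×30,200×380/22.0800) = 1,019.56  (< 3,570, feasible at tier 1)
EOQ₂ = √(2×30,200×380/22.0133) = 1,021.10  (< 3,570 → use Q = 3,570 at tier-2 price)
TC(tier 1 (EOQ₁), Q≈1,019.6) = £2,921,711.78
TC(tier 2, Q≈3,570.0) = £2,932,950.31
Minimum at tier 1 (EOQ₁): £2,921,711.78

£2,921,711.78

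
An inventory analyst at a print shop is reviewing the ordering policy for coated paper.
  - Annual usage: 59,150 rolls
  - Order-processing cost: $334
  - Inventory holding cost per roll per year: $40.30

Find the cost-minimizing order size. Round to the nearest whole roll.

EOQ = √(2DS/H) = √(2 × 59,150 × 334 / 40.3)
    = √(980,451.61) ≈ 990.18

990 rolls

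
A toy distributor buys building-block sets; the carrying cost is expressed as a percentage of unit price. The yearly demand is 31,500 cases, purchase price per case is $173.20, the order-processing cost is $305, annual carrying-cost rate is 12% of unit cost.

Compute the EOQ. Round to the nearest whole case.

H = i·C = 0.12 × $173.2 = $20.7840 per case-year
Optimal lot size Q* = (2 × 31,500 × $305 / $20.784)^½ ≈ 961.51

962 cases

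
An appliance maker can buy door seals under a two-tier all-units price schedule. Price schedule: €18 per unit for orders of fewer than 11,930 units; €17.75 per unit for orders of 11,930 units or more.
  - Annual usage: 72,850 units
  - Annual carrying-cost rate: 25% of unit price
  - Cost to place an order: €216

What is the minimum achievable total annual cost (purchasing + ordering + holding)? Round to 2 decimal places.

H₁ = 25%×€18 = €4.5000;  H₂ = 25%×€17.75 = €4.4375
EOQ₁ = √(2×72,850×216/4.5000) = 2,644.54  (< 11,930, feasible at tier 1)
EOQ₂ = √(2×72,850×216/4.4375) = 2,663.10  (< 11,930 → use Q = 11,930 at tier-2 price)
TC(tier 1 (EOQ₁), Q≈2,644.5) = €1,323,200.44
TC(tier 2, Q≈11,930.0) = €1,320,876.18
Minimum at tier 2: €1,320,876.18

€1,320,876.18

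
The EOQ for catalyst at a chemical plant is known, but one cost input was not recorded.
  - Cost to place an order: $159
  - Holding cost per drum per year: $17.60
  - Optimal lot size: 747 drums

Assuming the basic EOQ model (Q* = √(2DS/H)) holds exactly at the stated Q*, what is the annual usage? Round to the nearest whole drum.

30,884 drums per year

Since Q* = (2DS/H)^½, squaring gives Q*²·H = 2DS.
D = Q²H / (2S) = 747² × 17.6 / (2 × 159) = 30,883.52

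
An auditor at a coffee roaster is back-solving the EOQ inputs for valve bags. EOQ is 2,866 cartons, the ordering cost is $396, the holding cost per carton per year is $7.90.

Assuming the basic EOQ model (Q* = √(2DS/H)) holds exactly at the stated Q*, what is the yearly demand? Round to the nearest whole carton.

Since Q* = (2DS/H)^½, squaring gives Q*²·H = 2DS.
D = Q²H / (2S) = 2,866² × 7.9 / (2 × 396) = 81,932.14

81,932 cartons per year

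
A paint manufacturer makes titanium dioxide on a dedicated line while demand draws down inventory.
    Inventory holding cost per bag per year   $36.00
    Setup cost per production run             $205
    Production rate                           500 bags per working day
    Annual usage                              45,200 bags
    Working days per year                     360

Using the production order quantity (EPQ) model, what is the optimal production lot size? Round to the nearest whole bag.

829 bags

Daily demand d = 45,200/360 = 125.556; p = 500; 1 − d/p = 0.74889
EPQ = √(2DS / (H(1 − d/p)))
    = √(2 × 45,200 × 205 / (36 × 0.74889)) ≈ 829.09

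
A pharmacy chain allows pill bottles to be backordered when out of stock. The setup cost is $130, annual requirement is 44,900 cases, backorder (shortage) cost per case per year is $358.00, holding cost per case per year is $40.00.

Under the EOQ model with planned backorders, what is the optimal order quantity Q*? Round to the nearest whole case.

570 cases

Basic EOQ = √(2·44,900·130/40) = 540.231
Backorder adjustment √((H+b)/b) = √((40+358)/358) = 1.0544
Q* = 540.231 × 1.0544 ≈ 569.61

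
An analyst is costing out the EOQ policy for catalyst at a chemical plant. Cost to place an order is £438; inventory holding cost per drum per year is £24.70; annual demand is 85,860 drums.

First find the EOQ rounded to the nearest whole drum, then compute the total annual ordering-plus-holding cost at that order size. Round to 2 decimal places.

£43,101.86

Q* = √(2·D·S / H) = √(2·85,860·438 / 24.7) = √3,045,075.3 ≈ 1,745.01 → Q = 1,745 drums
Ordering: D/Q × S = 85,860/1,745 × £438 = £21,551.11
Holding:  Q/2 × H = 1,745/2 × £24.7 = £21,550.75
Total = £21,551.11 + £21,550.75 = £43,101.86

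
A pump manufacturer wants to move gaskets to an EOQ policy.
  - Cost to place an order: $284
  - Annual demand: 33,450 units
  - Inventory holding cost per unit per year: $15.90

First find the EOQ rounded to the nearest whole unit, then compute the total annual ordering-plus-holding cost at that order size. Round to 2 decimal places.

2DS/H = 2·33,450·284/15.9 = 1,194,943.40
EOQ = √1,194,943.40 ≈ 1,093.13 → Q = 1,093 units
Orders/yr = 33,450/1,093 = 30.604; ordering cost = 30.604 × $284 = $8,691.49
Average inventory = 1,093/2 = 546.5; holding cost = 546.5 × $15.9 = $8,689.35
Total = $8,691.49 + $8,689.35 = $17,380.84

$17,380.84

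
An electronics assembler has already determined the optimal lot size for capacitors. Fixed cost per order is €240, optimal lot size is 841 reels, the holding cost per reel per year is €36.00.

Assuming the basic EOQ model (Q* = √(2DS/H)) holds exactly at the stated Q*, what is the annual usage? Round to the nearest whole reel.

From Q* = √(2DS/H) ⇒ Q*² = 2DS/H.
D = Q²H / (2S) = 841² × 36 / (2 × 240) = 53,046.07

53,046 reels per year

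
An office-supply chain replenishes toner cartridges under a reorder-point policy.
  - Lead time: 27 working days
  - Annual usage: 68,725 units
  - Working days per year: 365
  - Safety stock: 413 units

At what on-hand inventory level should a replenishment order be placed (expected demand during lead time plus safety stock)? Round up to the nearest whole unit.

5,497 units

Daily demand d = 68,725 / 365 = 188.288 units/day
Demand during lead time = 188.288 × 27 = 5,083.77
Reorder point = 5,083.77 + 413 = 5,496.77 → round up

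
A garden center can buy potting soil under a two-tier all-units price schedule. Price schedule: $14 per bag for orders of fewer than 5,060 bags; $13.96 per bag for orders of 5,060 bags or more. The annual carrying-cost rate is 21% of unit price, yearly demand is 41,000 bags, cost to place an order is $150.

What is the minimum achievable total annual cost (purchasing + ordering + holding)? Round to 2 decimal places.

H₁ = 21%×$14 = $2.9400;  H₂ = 21%×$13.96 = $2.9316
EOQ₁ = √(2×41,000×150/2.9400) = 2,045.40  (< 5,060, feasible at tier 1)
EOQ₂ = √(2×41,000×150/2.9316) = 2,048.33  (< 5,060 → use Q = 5,060 at tier-2 price)
TC(tier 1 (EOQ₁), Q≈2,045.4) = $580,013.48
TC(tier 2, Q≈5,060.0) = $580,992.36
Minimum at tier 1 (EOQ₁): $580,013.48

$580,013.48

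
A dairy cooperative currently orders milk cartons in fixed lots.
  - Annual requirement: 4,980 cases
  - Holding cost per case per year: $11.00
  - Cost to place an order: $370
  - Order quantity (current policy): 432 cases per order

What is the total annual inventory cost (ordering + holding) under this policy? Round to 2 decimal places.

Annual ordering cost = (D/Q)·S = (4,980/432) × 370 = $4,265.28
Annual holding cost  = (Q/2)·H = (432/2) × 11 = $2,376.00
Total = $4,265.28 + $2,376.00 = $6,641.28

$6,641.28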